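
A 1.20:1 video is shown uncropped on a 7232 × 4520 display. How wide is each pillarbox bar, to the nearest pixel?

904 px

Since 1.200 < 1.600, the video is height-limited.
Content width = 4520 × 1.200 ≈ 5424.00 px.
7232 − 5424.00 = 1808.00 px of bars (904.00 each).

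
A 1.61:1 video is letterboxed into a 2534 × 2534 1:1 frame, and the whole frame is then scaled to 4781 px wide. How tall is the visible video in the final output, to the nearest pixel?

In the 2534×2534 frame the video fills the width: height = 2534 / 1.610 ≈ 1573.91 px.
Resizing to 4781 px wide multiplies everything by 1.8867: 1573.91 → 2969.57 px.

2970 px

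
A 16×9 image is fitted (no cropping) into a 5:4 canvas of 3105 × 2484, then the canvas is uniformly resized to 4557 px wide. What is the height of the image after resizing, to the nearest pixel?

2563 px

Fitted into 3105×2484, the image spans the width; its height is 3105 × 9/16 ≈ 1746.56 px.
Scaling 3105 → 4557 is ×1.4676, so the height becomes 1746.56 × 1.4676 ≈ 2563.31 px.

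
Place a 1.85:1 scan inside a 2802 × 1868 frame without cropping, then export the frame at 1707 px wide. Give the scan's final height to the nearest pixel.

In the 2802×1868 frame the scan fills the width: height = 2802 / 1.850 ≈ 1514.59 px.
Resizing to 1707 px wide multiplies everything by 0.6092: 1514.59 → 922.70 px.

923 px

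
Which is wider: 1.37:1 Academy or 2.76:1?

1.37 and 2.76; 2.76 > 1.37.

2.76:1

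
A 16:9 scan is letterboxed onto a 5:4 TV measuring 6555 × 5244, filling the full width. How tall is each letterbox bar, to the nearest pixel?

778 px

Content height = 6555 × 9/16 ≈ 3687.19 px.
5244 − 3687.19 = 1556.81 px of bars (778.41 each).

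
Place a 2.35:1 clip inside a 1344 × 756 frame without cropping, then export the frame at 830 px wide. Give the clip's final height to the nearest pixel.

Fitted into 1344×756, the clip spans the width; its height is 1344 / 2.350 ≈ 571.91 px.
Resizing to 830 px wide multiplies everything by 0.6176: 571.91 → 353.19 px.

353 px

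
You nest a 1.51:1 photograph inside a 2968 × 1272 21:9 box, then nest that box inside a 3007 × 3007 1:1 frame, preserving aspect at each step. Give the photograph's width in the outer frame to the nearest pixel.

1.51:1 in 2968×1272: fills the height, so the photograph is 1920.72 × 1272.00.
The 21:9 canvas is width-limited in 3007×3007, giving 3007.00 × 1288.71; scale factor 1.0131.
So the photograph's width is 1920.72 × 1.0131 ≈ 1945.96.

1946 px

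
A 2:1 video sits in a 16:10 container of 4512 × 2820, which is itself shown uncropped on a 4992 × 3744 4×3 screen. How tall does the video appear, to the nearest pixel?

2496 px

2:1 in 4512×2820: fills the width, so the video is 4512.00 × 2256.00.
Second fit — the 16:10 canvas into 4992×3744 spans the width: 4992.00 × 3120.00 (×1.1064 from 4512×2820).
The video scales with it: height 2256.00 × 1.1064 ≈ 2496.00.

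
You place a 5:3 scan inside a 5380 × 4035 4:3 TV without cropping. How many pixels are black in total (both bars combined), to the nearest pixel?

4341660 pixels

Since 1.667 > 1.333, the scan is width-limited.
That makes the image 3228.0000 px tall (5380 × 3/5).
Leftover height: 4035 − 3228.0000 = 807.0000 px.
Bar area = 807.0000 × 5380 ≈ 4341660 px.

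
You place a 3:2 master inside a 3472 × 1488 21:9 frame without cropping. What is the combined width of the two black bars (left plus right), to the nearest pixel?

Since 1.500 < 2.333, the master is height-limited.
That makes the image 2232.00 px wide (1488 × 3/2).
Leftover width: 3472 − 2232.00 = 1240.00 px.

1240 px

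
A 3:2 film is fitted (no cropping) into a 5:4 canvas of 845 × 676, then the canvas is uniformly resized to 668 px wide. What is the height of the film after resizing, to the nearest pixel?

445 px

Fitted into 845×676, the film spans the width; its height is 845 × 2/3 ≈ 563.33 px.
Resizing to 668 px wide multiplies everything by 0.7905: 563.33 → 445.33 px.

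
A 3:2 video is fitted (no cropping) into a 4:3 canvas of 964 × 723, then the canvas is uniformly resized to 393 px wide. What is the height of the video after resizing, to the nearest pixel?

Fitted into 964×723, the video spans the width; its height is 964 × 2/3 ≈ 642.67 px.
The frame scales by 393/964 = 0.4077; 642.67 × 0.4077 ≈ 262.00 px.

262 px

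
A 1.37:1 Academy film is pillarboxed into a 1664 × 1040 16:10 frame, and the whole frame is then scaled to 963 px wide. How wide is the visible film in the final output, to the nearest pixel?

Fitted into 1664×1040, the film spans the height; its width is 1040 × 1.370 ≈ 1424.80 px.
Scaling 1664 → 963 is ×0.5787, so the width becomes 1424.80 × 0.5787 ≈ 824.57 px.

825 px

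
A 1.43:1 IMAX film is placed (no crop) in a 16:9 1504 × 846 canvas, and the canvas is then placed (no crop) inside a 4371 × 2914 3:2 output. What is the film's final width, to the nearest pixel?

First fit — 1.43:1 IMAX into 1504×846 spans the height: 1209.78 × 846.00.
Second fit — the 16:9 canvas into 4371×2914 spans the width: 4371.00 × 2458.69 (×2.9062 from 1504×846).
Applying the same ×2.9062: 1209.78 → 3515.92.

3516 px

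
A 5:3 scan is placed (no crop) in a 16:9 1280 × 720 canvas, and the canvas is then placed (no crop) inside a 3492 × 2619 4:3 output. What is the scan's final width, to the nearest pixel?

First fit — 5:3 into 1280×720 spans the height: 1200.00 × 720.00.
The 16:9 canvas is width-limited in 3492×2619, giving 3492.00 × 1964.25; scale factor 2.7281.
The scan scales with it: width 1200.00 × 2.7281 ≈ 3273.75.

3274 px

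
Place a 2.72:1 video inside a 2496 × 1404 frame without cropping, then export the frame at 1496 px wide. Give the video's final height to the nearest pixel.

550 px

Fitted into 2496×1404, the video spans the width; its height is 2496 / 2.720 ≈ 917.65 px.
Resizing to 1496 px wide multiplies everything by 0.5994: 917.65 → 550.00 px.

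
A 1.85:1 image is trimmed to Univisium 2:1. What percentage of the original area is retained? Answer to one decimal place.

92.5%

Going from 1.85:1 to Univisium 2:1 means cutting height while keeping width.
Area ratio = (1.850)/(2.000) = 92.50% retained.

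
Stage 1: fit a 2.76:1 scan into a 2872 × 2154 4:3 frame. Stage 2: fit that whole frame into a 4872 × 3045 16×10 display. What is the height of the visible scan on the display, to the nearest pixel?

Inside the 2872×2154 canvas the scan is width-limited at 2872.00 × 1040.58.
Second fit — the 4:3 canvas into 4872×3045 spans the height: 4060.00 × 3045.00 (×1.4136 from 2872×2154).
Applying the same ×1.4136: 1040.58 → 1471.01.

1471 px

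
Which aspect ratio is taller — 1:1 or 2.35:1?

1 and 2.35; 2.35 > 1. The smaller width-to-height ratio is the taller frame.

1:1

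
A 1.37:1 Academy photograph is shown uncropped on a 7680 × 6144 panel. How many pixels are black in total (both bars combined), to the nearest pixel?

1.37:1 Academy (1.370) > 5:4 (1.250), so the photograph fills the width.
Content height = 7680 / 1.370 ≈ 5605.8394 px.
6144 − 5605.8394 = 538.1606 px of bars.
That's 538.1606 × 7680 ≈ 4133073 black pixels.

4133073 pixels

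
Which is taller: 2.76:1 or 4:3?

2.76 and 4:3 = 1.333; 2.76 > 1.333. The smaller width-to-height ratio is the taller frame.

4:3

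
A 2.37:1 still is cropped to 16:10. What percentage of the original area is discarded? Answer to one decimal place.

The height stays; only width is cut (since 16:10 is narrower than 2.37:1).
Area ratio = (1.600)/(2.370) = 67.51%; the remaining 32.49% is cropped out.

32.5%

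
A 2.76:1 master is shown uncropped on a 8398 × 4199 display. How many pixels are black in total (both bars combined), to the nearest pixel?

Since 2.760 > 2.000, the master is width-limited.
The master is 8398 / 2.760 ≈ 3042.7536 px tall.
Black = 4199 − 3042.7536 = 1156.2464 px.
Bar area = 1156.2464 × 8398 ≈ 9710157 px.

9710157 pixels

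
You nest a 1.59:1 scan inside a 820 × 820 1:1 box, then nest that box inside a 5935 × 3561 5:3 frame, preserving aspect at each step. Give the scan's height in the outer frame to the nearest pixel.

2240 px

First fit — 1.59:1 into 820×820 spans the width: 820.00 × 515.72.
The 1:1 canvas is height-limited in 5935×3561, giving 3561.00 × 3561.00; scale factor 4.3427.
Applying the same ×4.3427: 515.72 → 2239.62.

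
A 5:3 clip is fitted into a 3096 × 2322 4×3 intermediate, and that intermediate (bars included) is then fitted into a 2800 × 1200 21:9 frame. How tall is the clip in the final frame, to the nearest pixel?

960 px

First fit — 5:3 into 3096×2322 spans the width: 3096.00 × 1857.60.
4×3 in 2800×1200: fills the height, so the intermediate becomes 1600.00 × 1200.00 — a scale of ×0.5168.
The clip scales with it: height 1857.60 × 0.5168 ≈ 960.00.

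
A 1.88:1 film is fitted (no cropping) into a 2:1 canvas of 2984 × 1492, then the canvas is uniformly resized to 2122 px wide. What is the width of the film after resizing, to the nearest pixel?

1995 px

At 2984×1492 the film is height-limited, so width = 1492 × 1.880 ≈ 2804.96 px.
The frame scales by 2122/2984 = 0.7111; 2804.96 × 0.7111 ≈ 1994.68 px.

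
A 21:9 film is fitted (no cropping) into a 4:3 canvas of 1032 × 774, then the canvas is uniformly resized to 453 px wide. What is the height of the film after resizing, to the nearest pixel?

Fitted into 1032×774, the film spans the width; its height is 1032 × 9/21 ≈ 442.29 px.
Scaling 1032 → 453 is ×0.4390, so the height becomes 442.29 × 0.4390 ≈ 194.14 px.

194 px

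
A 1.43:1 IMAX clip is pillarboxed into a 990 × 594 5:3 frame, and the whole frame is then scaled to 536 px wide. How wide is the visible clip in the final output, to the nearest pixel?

460 px

In the 990×594 frame the clip fills the height: width = 594 × 1.430 ≈ 849.42 px.
The frame scales by 536/990 = 0.5414; 849.42 × 0.5414 ≈ 459.89 px.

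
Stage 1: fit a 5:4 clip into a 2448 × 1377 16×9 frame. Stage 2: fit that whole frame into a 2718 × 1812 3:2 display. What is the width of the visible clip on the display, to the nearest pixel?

First fit — 5:4 into 2448×1377 spans the height: 1721.25 × 1377.00.
The 16×9 canvas is width-limited in 2718×1812, giving 2718.00 × 1528.88; scale factor 1.1103.
Applying the same ×1.1103: 1721.25 → 1911.09.

1911 px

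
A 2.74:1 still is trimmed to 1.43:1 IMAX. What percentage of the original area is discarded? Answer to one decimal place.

47.8%

The height stays; only width is cut (since 1.43:1 IMAX is narrower than 2.74:1).
Area ratio = (1.430)/(2.740) = 52.19%; the remaining 47.81% is cropped out.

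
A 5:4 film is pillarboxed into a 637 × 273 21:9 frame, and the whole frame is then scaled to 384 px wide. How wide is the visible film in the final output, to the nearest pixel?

At 637×273 the film is height-limited, so width = 273 × 5/4 ≈ 341.25 px.
Resizing to 384 px wide multiplies everything by 0.6028: 341.25 → 205.71 px.

206 px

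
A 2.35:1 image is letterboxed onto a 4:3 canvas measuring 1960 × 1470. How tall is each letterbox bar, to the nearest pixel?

318 px

Since 2.350 > 1.333, the image is width-limited.
The image is 1960 / 2.350 ≈ 834.04 px tall.
1470 − 834.04 = 635.96 px of bars (317.98 each).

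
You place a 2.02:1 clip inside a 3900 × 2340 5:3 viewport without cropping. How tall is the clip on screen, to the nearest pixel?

1931 px

2.02:1 is wider than 5:3, so it spans the full width.
Content height = 3900 / 2.020 ≈ 1930.69 px.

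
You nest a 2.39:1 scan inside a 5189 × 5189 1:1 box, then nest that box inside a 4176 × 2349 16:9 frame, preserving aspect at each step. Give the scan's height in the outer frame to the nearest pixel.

2.39:1 in 5189×5189: fills the width, so the scan is 5189.00 × 2171.13.
The 1:1 canvas is height-limited in 4176×2349, giving 2349.00 × 2349.00; scale factor 0.4527.
So the scan's height is 2171.13 × 0.4527 ≈ 982.85.

983 px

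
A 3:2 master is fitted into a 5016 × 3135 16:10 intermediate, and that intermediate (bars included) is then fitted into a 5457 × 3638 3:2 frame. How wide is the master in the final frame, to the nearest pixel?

5116 px

Inside the 5016×3135 canvas the master is height-limited at 4702.50 × 3135.00.
Second fit — the 16:10 canvas into 5457×3638 spans the width: 5457.00 × 3410.62 (×1.0879 from 5016×3135).
So the master's width is 4702.50 × 1.0879 ≈ 5115.94.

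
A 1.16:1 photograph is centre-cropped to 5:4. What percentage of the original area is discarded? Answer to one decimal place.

5:4 is wider than 1.16:1, so the crop keeps the full width and trims the height.
(1.160)/(1.250) ≈ 0.928 of the area survives, leaving 7.20% discarded.

7.2%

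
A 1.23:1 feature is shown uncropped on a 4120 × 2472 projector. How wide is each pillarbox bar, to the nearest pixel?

540 px

1.23:1 is narrower than 5:3, so it spans the full height.
That makes the image 3040.56 px wide (2472 × 1.230).
4120 − 3040.56 = 1079.44 px of bars (539.72 each).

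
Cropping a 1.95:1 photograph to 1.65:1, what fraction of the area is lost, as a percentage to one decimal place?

15.4%

1.65:1 is narrower than 1.95:1, so the crop keeps the full height and trims the width.
Fraction kept = (1.650)/(1.950) ≈ 84.62%, so 15.38% is lost.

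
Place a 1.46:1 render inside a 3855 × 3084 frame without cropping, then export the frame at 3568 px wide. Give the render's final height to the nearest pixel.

At 3855×3084 the render is width-limited, so height = 3855 / 1.460 ≈ 2640.41 px.
The frame scales by 3568/3855 = 0.9256; 2640.41 × 0.9256 ≈ 2443.84 px.

2444 px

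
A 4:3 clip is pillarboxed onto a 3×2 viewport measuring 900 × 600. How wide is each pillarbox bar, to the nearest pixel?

Since 1.333 < 1.500, the clip is height-limited.
Content width = 600 × 4/3 ≈ 800.00 px.
900 − 800.00 = 100.00 px of bars (50.00 each).

50 px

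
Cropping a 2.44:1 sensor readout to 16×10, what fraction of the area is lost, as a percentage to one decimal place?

Going from 2.44:1 to 16×10 means cutting width while keeping height.
(1.600)/(2.440) ≈ 0.656 of the area survives, leaving 34.43% discarded.

34.4%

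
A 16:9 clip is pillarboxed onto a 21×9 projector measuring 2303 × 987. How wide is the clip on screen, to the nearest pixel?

Since 1.778 < 2.333, the clip is height-limited.
That makes the image 1754.67 px wide (987 × 16/9).

1755 px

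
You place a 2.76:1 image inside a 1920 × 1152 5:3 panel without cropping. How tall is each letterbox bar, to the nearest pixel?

Since 2.760 > 1.667, the image is width-limited.
That makes the image 695.65 px tall (1920 / 2.760).
Leftover height: 1152 − 695.65 = 456.35 px → 228.17 each side.

228 px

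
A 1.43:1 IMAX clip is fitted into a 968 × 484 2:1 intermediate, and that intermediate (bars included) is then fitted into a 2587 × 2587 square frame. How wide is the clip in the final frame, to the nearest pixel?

1850 px

Inside the 968×484 canvas the clip is height-limited at 692.12 × 484.00.
2:1 in 2587×2587: fills the width, so the intermediate becomes 2587.00 × 1293.50 — a scale of ×2.6725.
So the clip's width is 692.12 × 2.6725 ≈ 1849.70.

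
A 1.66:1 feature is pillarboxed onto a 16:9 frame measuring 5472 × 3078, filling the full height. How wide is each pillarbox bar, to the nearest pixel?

181 px

That makes the image 5109.48 px wide (3078 × 1.660).
Leftover width: 5472 − 5109.48 = 362.52 px → 181.26 each side.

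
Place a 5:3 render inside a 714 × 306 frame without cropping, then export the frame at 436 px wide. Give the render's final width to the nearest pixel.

In the 714×306 frame the render fills the height: width = 306 × 5/3 ≈ 510.00 px.
Resizing to 436 px wide multiplies everything by 0.6106: 510.00 → 311.43 px.

311 px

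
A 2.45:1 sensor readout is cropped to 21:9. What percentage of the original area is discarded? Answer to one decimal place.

The height stays; only width is cut (since 21:9 is narrower than 2.45:1).
(2.333)/(2.450) ≈ 0.952 of the area survives, leaving 4.76% discarded.

4.8%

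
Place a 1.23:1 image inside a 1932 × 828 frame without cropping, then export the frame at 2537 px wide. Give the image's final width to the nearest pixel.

At 1932×828 the image is height-limited, so width = 828 × 1.230 ≈ 1018.44 px.
Scaling 1932 → 2537 is ×1.3131, so the width becomes 1018.44 × 1.3131 ≈ 1337.36 px.

1337 px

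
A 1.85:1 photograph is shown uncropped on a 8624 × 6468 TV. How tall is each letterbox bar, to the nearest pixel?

903 px

1.85:1 (1.850) > 4:3 (1.333), so the photograph fills the width.
The photograph is 8624 / 1.850 ≈ 4661.62 px tall.
Leftover height: 6468 − 4661.62 = 1806.38 px → 903.19 each side.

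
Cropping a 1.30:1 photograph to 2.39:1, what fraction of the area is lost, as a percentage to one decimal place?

45.6%

2.39:1 is wider than 1.30:1, so the crop keeps the full width and trims the height.
(1.300)/(2.390) ≈ 0.544 of the area survives, leaving 45.61% discarded.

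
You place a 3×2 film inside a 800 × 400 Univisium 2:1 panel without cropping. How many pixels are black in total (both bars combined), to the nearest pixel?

3×2 (1.500) < Univisium 2:1 (2.000), so the film fills the height.
Content width = 400 × 3/2 ≈ 600.0000 px.
Black = 800 − 600.0000 = 200.0000 px.
That's 200.0000 × 400 ≈ 80000 black pixels.

80000 pixels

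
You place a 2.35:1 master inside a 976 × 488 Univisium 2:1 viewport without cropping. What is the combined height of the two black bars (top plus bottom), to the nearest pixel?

Since 2.350 > 2.000, the master is width-limited.
Content height = 976 / 2.350 ≈ 415.32 px.
Leftover height: 488 − 415.32 = 72.68 px.

73 px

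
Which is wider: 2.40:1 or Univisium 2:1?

2.40:1

2.4 and Univisium 2:1 = 2; 2.4 > 2.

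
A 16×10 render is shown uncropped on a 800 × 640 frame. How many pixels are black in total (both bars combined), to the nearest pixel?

16×10 (1.600) > 5:4 (1.250), so the render fills the width.
That makes the image 500.0000 px tall (800 × 10/16).
Leftover height: 640 − 500.0000 = 140.0000 px.
That's 140.0000 × 800 ≈ 112000 black pixels.

112000 pixels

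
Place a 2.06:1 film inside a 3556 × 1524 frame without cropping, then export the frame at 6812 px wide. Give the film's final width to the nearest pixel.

At 3556×1524 the film is height-limited, so width = 1524 × 2.060 ≈ 3139.44 px.
Resizing to 6812 px wide multiplies everything by 1.9156: 3139.44 → 6014.02 px.

6014 px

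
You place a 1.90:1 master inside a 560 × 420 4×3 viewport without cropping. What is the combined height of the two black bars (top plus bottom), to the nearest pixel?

125 px

1.90:1 is wider than 4×3, so it spans the full width.
That makes the image 294.74 px tall (560 / 1.900).
Black = 420 − 294.74 = 125.26 px.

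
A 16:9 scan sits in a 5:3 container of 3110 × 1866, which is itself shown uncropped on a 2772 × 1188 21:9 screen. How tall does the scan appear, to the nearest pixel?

1114 px

16:9 in 3110×1866: fills the width, so the scan is 3110.00 × 1749.38.
The 5:3 canvas is height-limited in 2772×1188, giving 1980.00 × 1188.00; scale factor 0.6367.
The scan scales with it: height 1749.38 × 0.6367 ≈ 1113.75.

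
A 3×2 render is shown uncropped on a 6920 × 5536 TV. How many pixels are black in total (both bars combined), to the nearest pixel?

3×2 is wider than 5:4, so it spans the full width.
Content height = 6920 × 2/3 ≈ 4613.3333 px.
Leftover height: 5536 − 4613.3333 = 922.6667 px.
That's 922.6667 × 6920 ≈ 6384853 black pixels.

6384853 pixels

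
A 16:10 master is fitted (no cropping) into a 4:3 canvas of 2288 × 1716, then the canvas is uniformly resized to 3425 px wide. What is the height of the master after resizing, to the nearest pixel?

At 2288×1716 the master is width-limited, so height = 2288 × 10/16 ≈ 1430.00 px.
Scaling 2288 → 3425 is ×1.4969, so the height becomes 1430.00 × 1.4969 ≈ 2140.62 px.

2141 px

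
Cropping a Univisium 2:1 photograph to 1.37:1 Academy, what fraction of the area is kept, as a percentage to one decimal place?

1.37:1 Academy is narrower than Univisium 2:1, so the crop keeps the full height and trims the width.
Fraction kept = (1.370)/(2.000) ≈ 68.50%.

68.5%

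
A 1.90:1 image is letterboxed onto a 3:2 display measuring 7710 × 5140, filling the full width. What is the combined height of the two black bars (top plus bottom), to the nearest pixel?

1082 px

That makes the image 4057.89 px tall (7710 / 1.900).
5140 − 4057.89 = 1082.11 px of bars.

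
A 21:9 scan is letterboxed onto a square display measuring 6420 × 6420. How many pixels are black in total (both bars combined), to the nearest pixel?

23552229 pixels

21:9 is wider than square, so it spans the full width.
The scan is 6420 × 9/21 ≈ 2751.4286 px tall.
Leftover height: 6420 − 2751.4286 = 3668.5714 px.
That's 3668.5714 × 6420 ≈ 23552229 black pixels.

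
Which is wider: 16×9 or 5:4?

16×9

16×9 = 1.778 and 5:4 = 1.25; 1.778 > 1.25.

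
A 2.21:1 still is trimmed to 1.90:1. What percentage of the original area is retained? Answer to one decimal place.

86.0%

Going from 2.21:1 to 1.90:1 means cutting width while keeping height.
(1.900)/(2.210) ≈ 0.860 of the area survives.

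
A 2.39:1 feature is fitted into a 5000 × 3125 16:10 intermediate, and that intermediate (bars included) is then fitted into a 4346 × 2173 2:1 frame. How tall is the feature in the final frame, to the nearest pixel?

1455 px

2.39:1 in 5000×3125: fills the width, so the feature is 5000.00 × 2092.05.
16:10 in 4346×2173: fills the height, so the intermediate becomes 3476.80 × 2173.00 — a scale of ×0.6954.
The feature scales with it: height 2092.05 × 0.6954 ≈ 1454.73.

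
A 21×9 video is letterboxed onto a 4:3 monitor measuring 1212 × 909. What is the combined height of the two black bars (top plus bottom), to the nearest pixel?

21×9 (2.333) > 4:3 (1.333), so the video fills the width.
That makes the image 519.43 px tall (1212 × 9/21).
Leftover height: 909 − 519.43 = 389.57 px.

390 px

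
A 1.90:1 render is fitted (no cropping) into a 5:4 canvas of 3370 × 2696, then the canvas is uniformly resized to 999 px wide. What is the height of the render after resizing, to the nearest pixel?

526 px

Fitted into 3370×2696, the render spans the width; its height is 3370 / 1.900 ≈ 1773.68 px.
The frame scales by 999/3370 = 0.2964; 1773.68 × 0.2964 ≈ 525.79 px.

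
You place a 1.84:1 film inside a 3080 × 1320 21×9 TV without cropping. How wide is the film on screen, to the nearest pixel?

2429 px

1.84:1 (1.840) < 21×9 (2.333), so the film fills the height.
That makes the image 2428.80 px wide (1320 × 1.840).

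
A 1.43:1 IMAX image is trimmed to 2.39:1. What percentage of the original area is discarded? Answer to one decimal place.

The width stays; only height is cut (since 2.39:1 is wider than 1.43:1 IMAX).
Fraction kept = (1.430)/(2.390) ≈ 59.83%, so 40.17% is lost.

40.2%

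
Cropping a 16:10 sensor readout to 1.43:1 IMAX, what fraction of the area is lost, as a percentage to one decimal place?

10.6%

1.43:1 IMAX is narrower than 16:10, so the crop keeps the full height and trims the width.
(1.430)/(1.600) ≈ 0.894 of the area survives, leaving 10.62% discarded.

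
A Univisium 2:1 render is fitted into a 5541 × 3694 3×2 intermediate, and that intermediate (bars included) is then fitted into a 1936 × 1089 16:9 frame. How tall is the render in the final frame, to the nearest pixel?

817 px

Inside the 5541×3694 canvas the render is width-limited at 5541.00 × 2770.50.
The 3×2 canvas is height-limited in 1936×1089, giving 1633.50 × 1089.00; scale factor 0.2948.
So the render's height is 2770.50 × 0.2948 ≈ 816.75.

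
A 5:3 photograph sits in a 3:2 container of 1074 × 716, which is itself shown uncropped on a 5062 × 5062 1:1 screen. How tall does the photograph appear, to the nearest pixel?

5:3 in 1074×716: fills the width, so the photograph is 1074.00 × 644.40.
3:2 in 5062×5062: fills the width, so the intermediate becomes 5062.00 × 3374.67 — a scale of ×4.7132.
Applying the same ×4.7132: 644.40 → 3037.20.

3037 px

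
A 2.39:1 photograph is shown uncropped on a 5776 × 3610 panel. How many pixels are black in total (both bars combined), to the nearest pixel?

6892291 pixels

Since 2.390 > 1.600, the photograph is width-limited.
Content height = 5776 / 2.390 ≈ 2416.7364 px.
Black = 3610 − 2416.7364 = 1193.2636 px.
Bar area = 1193.2636 × 5776 ≈ 6892291 px.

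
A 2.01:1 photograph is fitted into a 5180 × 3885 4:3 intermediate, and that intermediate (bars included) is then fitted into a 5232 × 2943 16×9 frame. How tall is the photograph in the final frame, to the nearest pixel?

First fit — 2.01:1 into 5180×3885 spans the width: 5180.00 × 2577.11.
The 4:3 canvas is height-limited in 5232×2943, giving 3924.00 × 2943.00; scale factor 0.7575.
Applying the same ×0.7575: 2577.11 → 1952.24.

1952 px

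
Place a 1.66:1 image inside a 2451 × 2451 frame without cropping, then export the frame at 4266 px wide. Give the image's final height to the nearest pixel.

At 2451×2451 the image is width-limited, so height = 2451 / 1.660 ≈ 1476.51 px.
Resizing to 4266 px wide multiplies everything by 1.7405: 1476.51 → 2569.88 px.

2570 px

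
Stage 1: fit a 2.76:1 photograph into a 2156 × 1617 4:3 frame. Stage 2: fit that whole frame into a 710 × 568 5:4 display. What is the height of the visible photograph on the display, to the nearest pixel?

Inside the 2156×1617 canvas the photograph is width-limited at 2156.00 × 781.16.
4:3 in 710×568: fills the width, so the intermediate becomes 710.00 × 532.50 — a scale of ×0.3293.
The photograph scales with it: height 781.16 × 0.3293 ≈ 257.25.

257 px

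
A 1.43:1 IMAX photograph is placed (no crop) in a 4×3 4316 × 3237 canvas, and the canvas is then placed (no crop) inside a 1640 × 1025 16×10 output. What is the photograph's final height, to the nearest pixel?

1.43:1 IMAX in 4316×3237: fills the width, so the photograph is 4316.00 × 3018.18.
The 4×3 canvas is height-limited in 1640×1025, giving 1366.67 × 1025.00; scale factor 0.3167.
Applying the same ×0.3167: 3018.18 → 955.71.

956 px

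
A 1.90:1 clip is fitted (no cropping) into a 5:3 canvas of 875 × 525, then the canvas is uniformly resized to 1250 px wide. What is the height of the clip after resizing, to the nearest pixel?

658 px

In the 875×525 frame the clip fills the width: height = 875 / 1.900 ≈ 460.53 px.
Resizing to 1250 px wide multiplies everything by 1.4286: 460.53 → 657.89 px.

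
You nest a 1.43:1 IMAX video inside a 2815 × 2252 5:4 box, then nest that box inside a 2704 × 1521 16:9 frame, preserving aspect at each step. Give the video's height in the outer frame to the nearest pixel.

1330 px

1.43:1 IMAX in 2815×2252: fills the width, so the video is 2815.00 × 1968.53.
Second fit — the 5:4 canvas into 2704×1521 spans the height: 1901.25 × 1521.00 (×0.6754 from 2815×2252).
The video scales with it: height 1968.53 × 0.6754 ≈ 1329.55.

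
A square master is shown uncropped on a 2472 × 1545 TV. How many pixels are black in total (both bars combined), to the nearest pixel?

1432215 pixels

square is narrower than 16×10, so it spans the full height.
That makes the image 1545.0000 px wide (1545 × 1/1).
Black = 2472 − 1545.0000 = 927.0000 px.
Bar area = 927.0000 × 1545 ≈ 1432215 px.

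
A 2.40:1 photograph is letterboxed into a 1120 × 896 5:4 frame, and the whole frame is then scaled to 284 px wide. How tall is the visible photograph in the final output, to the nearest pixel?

At 1120×896 the photograph is width-limited, so height = 1120 / 2.400 ≈ 466.67 px.
Resizing to 284 px wide multiplies everything by 0.2536: 466.67 → 118.33 px.

118 px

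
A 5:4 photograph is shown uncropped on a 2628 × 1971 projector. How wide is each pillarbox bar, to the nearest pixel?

5:4 (1.250) < 4×3 (1.333), so the photograph fills the height.
Content width = 1971 × 5/4 ≈ 2463.75 px.
Leftover width: 2628 − 2463.75 = 164.25 px → 82.12 each side.

82 px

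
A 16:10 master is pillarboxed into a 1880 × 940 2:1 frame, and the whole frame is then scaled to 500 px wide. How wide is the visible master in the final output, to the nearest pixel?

At 1880×940 the master is height-limited, so width = 940 × 16/10 ≈ 1504.00 px.
The frame scales by 500/1880 = 0.2660; 1504.00 × 0.2660 ≈ 400.00 px.

400 px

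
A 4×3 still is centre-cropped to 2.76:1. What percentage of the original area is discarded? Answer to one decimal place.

51.7%

2.76:1 is wider than 4×3, so the crop keeps the full width and trims the height.
(1.333)/(2.760) ≈ 0.483 of the area survives, leaving 51.69% discarded.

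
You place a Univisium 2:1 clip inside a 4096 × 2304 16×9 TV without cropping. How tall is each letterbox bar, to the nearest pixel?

Univisium 2:1 (2.000) > 16×9 (1.778), so the clip fills the width.
That makes the image 2048.00 px tall (4096 × 1/2).
2304 − 2048.00 = 256.00 px of bars (128.00 each).

128 px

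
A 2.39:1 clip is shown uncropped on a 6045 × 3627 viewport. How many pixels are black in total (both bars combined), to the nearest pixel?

6635665 pixels

Since 2.390 > 1.667, the clip is width-limited.
The clip is 6045 / 2.390 ≈ 2529.2887 px tall.
Leftover height: 3627 − 2529.2887 = 1097.7113 px.
Bar area = 1097.7113 × 6045 ≈ 6635665 px.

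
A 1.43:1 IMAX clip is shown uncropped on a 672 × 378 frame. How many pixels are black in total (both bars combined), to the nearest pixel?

Since 1.430 < 1.778, the clip is height-limited.
Content width = 378 × 1.430 ≈ 540.5400 px.
Black = 672 − 540.5400 = 131.4600 px.
Across the 378-px span: 131.4600 × 378 ≈ 49692 px.

49692 pixels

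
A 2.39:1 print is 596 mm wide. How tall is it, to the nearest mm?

249 mm

Height = 596 / 2.390 = 249.37.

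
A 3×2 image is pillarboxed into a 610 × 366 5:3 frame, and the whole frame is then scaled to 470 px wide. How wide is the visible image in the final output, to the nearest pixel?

At 610×366 the image is height-limited, so width = 366 × 3/2 ≈ 549.00 px.
The frame scales by 470/610 = 0.7705; 549.00 × 0.7705 ≈ 423.00 px.

423 px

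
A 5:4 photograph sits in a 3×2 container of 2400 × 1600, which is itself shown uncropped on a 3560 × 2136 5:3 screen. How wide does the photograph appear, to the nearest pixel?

First fit — 5:4 into 2400×1600 spans the height: 2000.00 × 1600.00.
3×2 in 3560×2136: fills the height, so the intermediate becomes 3204.00 × 2136.00 — a scale of ×1.3350.
The photograph scales with it: width 2000.00 × 1.3350 ≈ 2670.00.

2670 px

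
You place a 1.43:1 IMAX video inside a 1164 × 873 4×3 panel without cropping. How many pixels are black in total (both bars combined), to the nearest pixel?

68692 pixels

Since 1.430 > 1.333, the video is width-limited.
The video is 1164 / 1.430 ≈ 813.9860 px tall.
873 − 813.9860 = 59.0140 px of bars.
That's 59.0140 × 1164 ≈ 68692 black pixels.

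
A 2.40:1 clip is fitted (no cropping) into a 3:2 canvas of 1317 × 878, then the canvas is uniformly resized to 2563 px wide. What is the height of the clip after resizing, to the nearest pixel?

1068 px

In the 1317×878 frame the clip fills the width: height = 1317 / 2.400 ≈ 548.75 px.
Scaling 1317 → 2563 is ×1.9461, so the height becomes 548.75 × 1.9461 ≈ 1067.92 px.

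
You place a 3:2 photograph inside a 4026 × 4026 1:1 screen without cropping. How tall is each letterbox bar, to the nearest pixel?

671 px

Since 1.500 > 1.000, the photograph is width-limited.
The photograph is 4026 × 2/3 ≈ 2684.00 px tall.
Black = 4026 − 2684.00 = 1342.00 px, or 671.00 per bar.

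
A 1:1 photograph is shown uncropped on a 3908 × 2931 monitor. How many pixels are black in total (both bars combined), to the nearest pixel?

Since 1.000 < 1.333, the photograph is height-limited.
Content width = 2931 × 1/1 ≈ 2931.0000 px.
3908 − 2931.0000 = 977.0000 px of bars.
That's 977.0000 × 2931 ≈ 2863587 black pixels.

2863587 pixels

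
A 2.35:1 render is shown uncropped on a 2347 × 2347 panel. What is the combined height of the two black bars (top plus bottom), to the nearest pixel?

Since 2.350 > 1.000, the render is width-limited.
The render is 2347 / 2.350 ≈ 998.72 px tall.
2347 − 998.72 = 1348.28 px of bars.

1348 px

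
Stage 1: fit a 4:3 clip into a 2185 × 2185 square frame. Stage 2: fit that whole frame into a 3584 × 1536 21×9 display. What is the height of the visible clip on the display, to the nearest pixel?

First fit — 4:3 into 2185×2185 spans the width: 2185.00 × 1638.75.
The square canvas is height-limited in 3584×1536, giving 1536.00 × 1536.00; scale factor 0.7030.
So the clip's height is 1638.75 × 0.7030 ≈ 1152.00.

1152 px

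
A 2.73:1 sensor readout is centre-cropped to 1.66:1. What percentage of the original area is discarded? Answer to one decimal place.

Going from 2.73:1 to 1.66:1 means cutting width while keeping height.
Area ratio = (1.660)/(2.730) = 60.81%; the remaining 39.19% is cropped out.

39.2%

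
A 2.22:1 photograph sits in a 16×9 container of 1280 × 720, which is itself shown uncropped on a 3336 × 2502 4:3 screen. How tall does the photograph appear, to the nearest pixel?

Inside the 1280×720 canvas the photograph is width-limited at 1280.00 × 576.58.
Second fit — the 16×9 canvas into 3336×2502 spans the width: 3336.00 × 1876.50 (×2.6063 from 1280×720).
So the photograph's height is 576.58 × 2.6063 ≈ 1502.70.

1503 px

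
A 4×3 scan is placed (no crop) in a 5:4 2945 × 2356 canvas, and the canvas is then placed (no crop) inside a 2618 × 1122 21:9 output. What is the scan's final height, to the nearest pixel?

1052 px

4×3 in 2945×2356: fills the width, so the scan is 2945.00 × 2208.75.
Second fit — the 5:4 canvas into 2618×1122 spans the height: 1402.50 × 1122.00 (×0.4762 from 2945×2356).
So the scan's height is 2208.75 × 0.4762 ≈ 1051.88.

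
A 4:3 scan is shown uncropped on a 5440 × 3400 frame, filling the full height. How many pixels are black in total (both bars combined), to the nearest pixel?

3082667 pixels

That makes the image 4533.3333 px wide (3400 × 4/3).
5440 − 4533.3333 = 906.6667 px of bars.
Bar area = 906.6667 × 3400 ≈ 3082667 px.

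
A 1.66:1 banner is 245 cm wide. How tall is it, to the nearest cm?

Height = 245 / 1.660 = 147.59.

148 cm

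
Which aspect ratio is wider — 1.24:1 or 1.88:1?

1.24 and 1.88; 1.88 > 1.24.

1.88:1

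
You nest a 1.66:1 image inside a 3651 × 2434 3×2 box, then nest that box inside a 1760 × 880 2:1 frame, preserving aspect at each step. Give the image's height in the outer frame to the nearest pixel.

1.66:1 in 3651×2434: fills the width, so the image is 3651.00 × 2199.40.
The 3×2 canvas is height-limited in 1760×880, giving 1320.00 × 880.00; scale factor 0.3615.
Applying the same ×0.3615: 2199.40 → 795.18.

795 px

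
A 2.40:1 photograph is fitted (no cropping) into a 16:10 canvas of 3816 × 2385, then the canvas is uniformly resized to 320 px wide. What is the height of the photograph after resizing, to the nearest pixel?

In the 3816×2385 frame the photograph fills the width: height = 3816 / 2.400 ≈ 1590.00 px.
The frame scales by 320/3816 = 0.0839; 1590.00 × 0.0839 ≈ 133.33 px.

133 px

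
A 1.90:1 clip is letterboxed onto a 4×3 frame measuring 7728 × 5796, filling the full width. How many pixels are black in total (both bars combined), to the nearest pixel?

13358865 pixels

Content height = 7728 / 1.900 ≈ 4067.3684 px.
5796 − 4067.3684 = 1728.6316 px of bars.
Bar area = 1728.6316 × 7728 ≈ 13358865 px.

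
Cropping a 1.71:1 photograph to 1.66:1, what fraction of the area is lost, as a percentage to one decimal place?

2.9%

Going from 1.71:1 to 1.66:1 means cutting width while keeping height.
Area ratio = (1.660)/(1.710) = 97.08%; the remaining 2.92% is cropped out.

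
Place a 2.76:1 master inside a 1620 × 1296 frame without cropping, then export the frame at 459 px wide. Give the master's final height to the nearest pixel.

Fitted into 1620×1296, the master spans the width; its height is 1620 / 2.760 ≈ 586.96 px.
Resizing to 459 px wide multiplies everything by 0.2833: 586.96 → 166.30 px.

166 px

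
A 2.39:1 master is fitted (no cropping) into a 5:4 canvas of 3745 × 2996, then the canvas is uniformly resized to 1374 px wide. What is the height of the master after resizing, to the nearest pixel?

Fitted into 3745×2996, the master spans the width; its height is 3745 / 2.390 ≈ 1566.95 px.
Scaling 3745 → 1374 is ×0.3669, so the height becomes 1566.95 × 0.3669 ≈ 574.90 px.

575 px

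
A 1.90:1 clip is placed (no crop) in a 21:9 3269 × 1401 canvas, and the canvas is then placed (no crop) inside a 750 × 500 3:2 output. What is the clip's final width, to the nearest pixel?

611 px

1.90:1 in 3269×1401: fills the height, so the clip is 2661.90 × 1401.00.
Second fit — the 21:9 canvas into 750×500 spans the width: 750.00 × 321.43 (×0.2294 from 3269×1401).
The clip scales with it: width 2661.90 × 0.2294 ≈ 610.71.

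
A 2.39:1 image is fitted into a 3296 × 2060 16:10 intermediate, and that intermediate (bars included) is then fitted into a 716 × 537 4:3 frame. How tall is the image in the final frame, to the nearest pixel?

300 px

First fit — 2.39:1 into 3296×2060 spans the width: 3296.00 × 1379.08.
16:10 in 716×537: fills the width, so the intermediate becomes 716.00 × 447.50 — a scale of ×0.2172.
Applying the same ×0.2172: 1379.08 → 299.58.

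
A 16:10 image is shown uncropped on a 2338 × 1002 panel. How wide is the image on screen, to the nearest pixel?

1603 px

16:10 is narrower than 21:9, so it spans the full height.
Content width = 1002 × 16/10 ≈ 1603.20 px.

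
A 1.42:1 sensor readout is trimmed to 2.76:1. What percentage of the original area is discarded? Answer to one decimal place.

48.6%

The width stays; only height is cut (since 2.76:1 is wider than 1.42:1).
(1.420)/(2.760) ≈ 0.514 of the area survives, leaving 48.55% discarded.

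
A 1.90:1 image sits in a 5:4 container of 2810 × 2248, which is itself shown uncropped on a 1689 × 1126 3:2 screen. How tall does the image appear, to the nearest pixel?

Inside the 2810×2248 canvas the image is width-limited at 2810.00 × 1478.95.
5:4 in 1689×1126: fills the height, so the intermediate becomes 1407.50 × 1126.00 — a scale of ×0.5009.
Applying the same ×0.5009: 1478.95 → 740.79.

741 px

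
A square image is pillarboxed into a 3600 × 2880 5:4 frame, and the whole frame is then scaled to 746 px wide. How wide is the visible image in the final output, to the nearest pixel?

597 px

At 3600×2880 the image is height-limited, so width = 2880 × 1/1 ≈ 2880.00 px.
Resizing to 746 px wide multiplies everything by 0.2072: 2880.00 → 596.80 px.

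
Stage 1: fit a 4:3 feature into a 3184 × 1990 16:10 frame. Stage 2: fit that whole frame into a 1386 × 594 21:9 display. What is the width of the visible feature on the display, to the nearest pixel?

Inside the 3184×1990 canvas the feature is height-limited at 2653.33 × 1990.00.
The 16:10 canvas is height-limited in 1386×594, giving 950.40 × 594.00; scale factor 0.2985.
Applying the same ×0.2985: 2653.33 → 792.00.

792 px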